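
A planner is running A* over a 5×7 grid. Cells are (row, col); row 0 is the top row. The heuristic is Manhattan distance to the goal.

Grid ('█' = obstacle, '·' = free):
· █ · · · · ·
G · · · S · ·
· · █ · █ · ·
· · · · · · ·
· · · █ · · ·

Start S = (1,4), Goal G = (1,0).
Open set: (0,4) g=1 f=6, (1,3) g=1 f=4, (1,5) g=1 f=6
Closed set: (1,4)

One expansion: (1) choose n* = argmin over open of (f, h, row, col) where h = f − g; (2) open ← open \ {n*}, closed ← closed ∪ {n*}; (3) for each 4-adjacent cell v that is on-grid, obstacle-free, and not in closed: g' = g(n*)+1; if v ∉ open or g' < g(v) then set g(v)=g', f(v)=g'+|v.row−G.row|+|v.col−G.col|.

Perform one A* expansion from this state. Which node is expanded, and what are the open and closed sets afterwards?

expanded=(1,3); open=[(0,3) g=2 f=6, (0,4) g=1 f=6, (1,2) g=2 f=4, (1,5) g=1 f=6, (2,3) g=2 f=6]; closed=[(1,3), (1,4)]

step 1: expand (1,3) (f=4, h=3) → closed; open now [(0,3) g=2 f=6, (0,4) g=1 f=6, (1,2) g=2 f=4, (1,5) g=1 f=6, (2,3) g=2 f=6]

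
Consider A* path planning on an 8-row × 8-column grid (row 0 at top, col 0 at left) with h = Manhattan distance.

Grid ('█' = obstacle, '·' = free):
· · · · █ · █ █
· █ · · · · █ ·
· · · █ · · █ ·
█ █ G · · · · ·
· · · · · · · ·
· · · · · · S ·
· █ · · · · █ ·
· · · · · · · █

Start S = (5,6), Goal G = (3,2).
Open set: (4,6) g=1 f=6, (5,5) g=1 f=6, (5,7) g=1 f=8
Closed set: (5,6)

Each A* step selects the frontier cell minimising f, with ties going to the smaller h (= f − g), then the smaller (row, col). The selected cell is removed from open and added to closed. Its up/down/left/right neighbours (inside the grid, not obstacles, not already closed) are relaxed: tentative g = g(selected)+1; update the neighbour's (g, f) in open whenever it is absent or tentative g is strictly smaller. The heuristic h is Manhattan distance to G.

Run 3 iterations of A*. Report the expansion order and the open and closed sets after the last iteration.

order=[(4,6) → (3,6) → (3,5)]; open=[(2,5) g=4 f=8, (3,4) g=4 f=6, (3,7) g=3 f=8, (4,5) g=2 f=6, (4,7) g=2 f=8, (5,5) g=1 f=6, (5,7) g=1 f=8]; closed=[(3,5), (3,6), (4,6), (5,6)]

step 1: expand (4,6) (f=6, h=5) → closed; open now [(3,6) g=2 f=6, (4,5) g=2 f=6, (4,7) g=2 f=8, (5,5) g=1 f=6, (5,7) g=1 f=8]
step 2: expand (3,6) (f=6, h=4) → closed; open now [(3,5) g=3 f=6, (3,7) g=3 f=8, (4,5) g=2 f=6, (4,7) g=2 f=8, (5,5) g=1 f=6, (5,7) g=1 f=8]
step 3: expand (3,5) (f=6, h=3) → closed; open now [(2,5) g=4 f=8, (3,4) g=4 f=6, (3,7) g=3 f=8, (4,5) g=2 f=6, (4,7) g=2 f=8, (5,5) g=1 f=6, (5,7) g=1 f=8]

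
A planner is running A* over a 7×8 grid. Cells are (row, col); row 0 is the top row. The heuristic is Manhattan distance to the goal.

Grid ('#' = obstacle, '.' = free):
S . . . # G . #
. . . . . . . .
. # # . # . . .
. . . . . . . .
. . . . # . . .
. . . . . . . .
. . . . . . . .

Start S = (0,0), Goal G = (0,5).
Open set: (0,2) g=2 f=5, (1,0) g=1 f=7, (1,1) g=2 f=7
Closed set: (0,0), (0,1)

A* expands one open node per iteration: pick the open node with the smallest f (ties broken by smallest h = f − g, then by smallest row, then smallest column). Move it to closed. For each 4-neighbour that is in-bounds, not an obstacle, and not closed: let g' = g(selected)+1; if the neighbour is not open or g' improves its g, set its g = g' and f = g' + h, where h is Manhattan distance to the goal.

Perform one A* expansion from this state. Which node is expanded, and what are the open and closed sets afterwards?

step 1: expand (0,2) (f=5, h=3) → closed; open now [(0,3) g=3 f=5, (1,0) g=1 f=7, (1,1) g=2 f=7, (1,2) g=3 f=7]

expanded=(0,2); open=[(0,3) g=3 f=5, (1,0) g=1 f=7, (1,1) g=2 f=7, (1,2) g=3 f=7]; closed=[(0,0), (0,1), (0,2)]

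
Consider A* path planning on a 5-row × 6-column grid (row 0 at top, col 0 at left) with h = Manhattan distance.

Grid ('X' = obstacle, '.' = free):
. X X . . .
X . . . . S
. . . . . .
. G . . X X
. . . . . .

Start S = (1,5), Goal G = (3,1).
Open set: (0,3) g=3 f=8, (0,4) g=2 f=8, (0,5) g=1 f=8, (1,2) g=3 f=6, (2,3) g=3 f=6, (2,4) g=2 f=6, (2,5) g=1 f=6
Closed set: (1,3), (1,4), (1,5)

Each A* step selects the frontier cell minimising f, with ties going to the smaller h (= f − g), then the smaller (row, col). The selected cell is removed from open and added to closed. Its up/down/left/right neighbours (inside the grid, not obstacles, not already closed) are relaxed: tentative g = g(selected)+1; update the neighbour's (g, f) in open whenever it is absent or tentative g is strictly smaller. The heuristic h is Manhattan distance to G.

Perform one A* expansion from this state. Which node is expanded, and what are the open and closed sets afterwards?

step 1: expand (1,2) (f=6, h=3) → closed; open now [(0,3) g=3 f=8, (0,4) g=2 f=8, (0,5) g=1 f=8, (1,1) g=4 f=6, (2,2) g=4 f=6, (2,3) g=3 f=6, (2,4) g=2 f=6, (2,5) g=1 f=6]

expanded=(1,2); open=[(0,3) g=3 f=8, (0,4) g=2 f=8, (0,5) g=1 f=8, (1,1) g=4 f=6, (2,2) g=4 f=6, (2,3) g=3 f=6, (2,4) g=2 f=6, (2,5) g=1 f=6]; closed=[(1,2), (1,3), (1,4), (1,5)]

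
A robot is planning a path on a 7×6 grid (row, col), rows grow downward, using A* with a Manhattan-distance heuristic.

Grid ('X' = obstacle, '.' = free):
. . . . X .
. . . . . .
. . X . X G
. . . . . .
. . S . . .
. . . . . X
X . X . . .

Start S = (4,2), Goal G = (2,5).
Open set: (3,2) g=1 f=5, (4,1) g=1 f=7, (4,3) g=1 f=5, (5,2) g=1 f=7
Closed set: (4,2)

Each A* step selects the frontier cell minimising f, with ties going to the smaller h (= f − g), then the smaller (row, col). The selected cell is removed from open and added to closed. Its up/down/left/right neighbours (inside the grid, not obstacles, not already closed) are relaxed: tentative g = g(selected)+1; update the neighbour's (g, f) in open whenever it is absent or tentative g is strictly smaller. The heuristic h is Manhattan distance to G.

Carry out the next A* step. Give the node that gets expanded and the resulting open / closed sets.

step 1: expand (3,2) (f=5, h=4) → closed; open now [(3,1) g=2 f=7, (3,3) g=2 f=5, (4,1) g=1 f=7, (4,3) g=1 f=5, (5,2) g=1 f=7]

expanded=(3,2); open=[(3,1) g=2 f=7, (3,3) g=2 f=5, (4,1) g=1 f=7, (4,3) g=1 f=5, (5,2) g=1 f=7]; closed=[(3,2), (4,2)]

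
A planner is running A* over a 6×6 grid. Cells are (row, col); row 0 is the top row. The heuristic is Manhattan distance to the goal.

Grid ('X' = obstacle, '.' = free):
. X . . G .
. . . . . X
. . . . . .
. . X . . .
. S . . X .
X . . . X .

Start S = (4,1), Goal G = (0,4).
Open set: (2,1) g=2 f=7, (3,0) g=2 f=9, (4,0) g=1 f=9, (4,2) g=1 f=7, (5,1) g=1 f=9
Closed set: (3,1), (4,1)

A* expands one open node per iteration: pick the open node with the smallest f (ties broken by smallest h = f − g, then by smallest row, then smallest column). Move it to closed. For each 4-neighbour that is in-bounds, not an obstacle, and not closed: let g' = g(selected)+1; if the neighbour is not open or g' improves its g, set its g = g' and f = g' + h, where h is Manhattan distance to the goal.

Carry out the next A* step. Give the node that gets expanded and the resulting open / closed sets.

step 1: expand (2,1) (f=7, h=5) → closed; open now [(1,1) g=3 f=7, (2,0) g=3 f=9, (2,2) g=3 f=7, (3,0) g=2 f=9, (4,0) g=1 f=9, (4,2) g=1 f=7, (5,1) g=1 f=9]

expanded=(2,1); open=[(1,1) g=3 f=7, (2,0) g=3 f=9, (2,2) g=3 f=7, (3,0) g=2 f=9, (4,0) g=1 f=9, (4,2) g=1 f=7, (5,1) g=1 f=9]; closed=[(2,1), (3,1), (4,1)]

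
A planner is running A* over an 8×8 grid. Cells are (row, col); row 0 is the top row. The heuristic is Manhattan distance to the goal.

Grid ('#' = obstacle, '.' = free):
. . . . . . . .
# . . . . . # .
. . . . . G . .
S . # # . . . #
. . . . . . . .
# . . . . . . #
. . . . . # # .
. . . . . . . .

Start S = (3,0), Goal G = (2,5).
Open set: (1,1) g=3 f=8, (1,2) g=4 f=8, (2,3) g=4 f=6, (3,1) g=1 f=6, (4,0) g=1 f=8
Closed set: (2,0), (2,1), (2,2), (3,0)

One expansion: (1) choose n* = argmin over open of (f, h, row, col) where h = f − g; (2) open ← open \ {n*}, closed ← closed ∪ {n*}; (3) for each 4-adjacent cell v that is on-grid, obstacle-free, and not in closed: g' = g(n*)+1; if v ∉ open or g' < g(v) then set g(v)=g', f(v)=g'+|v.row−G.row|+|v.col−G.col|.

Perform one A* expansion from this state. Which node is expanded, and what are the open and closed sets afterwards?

step 1: expand (2,3) (f=6, h=2) → closed; open now [(1,1) g=3 f=8, (1,2) g=4 f=8, (1,3) g=5 f=8, (2,4) g=5 f=6, (3,1) g=1 f=6, (4,0) g=1 f=8]

expanded=(2,3); open=[(1,1) g=3 f=8, (1,2) g=4 f=8, (1,3) g=5 f=8, (2,4) g=5 f=6, (3,1) g=1 f=6, (4,0) g=1 f=8]; closed=[(2,0), (2,1), (2,2), (2,3), (3,0)]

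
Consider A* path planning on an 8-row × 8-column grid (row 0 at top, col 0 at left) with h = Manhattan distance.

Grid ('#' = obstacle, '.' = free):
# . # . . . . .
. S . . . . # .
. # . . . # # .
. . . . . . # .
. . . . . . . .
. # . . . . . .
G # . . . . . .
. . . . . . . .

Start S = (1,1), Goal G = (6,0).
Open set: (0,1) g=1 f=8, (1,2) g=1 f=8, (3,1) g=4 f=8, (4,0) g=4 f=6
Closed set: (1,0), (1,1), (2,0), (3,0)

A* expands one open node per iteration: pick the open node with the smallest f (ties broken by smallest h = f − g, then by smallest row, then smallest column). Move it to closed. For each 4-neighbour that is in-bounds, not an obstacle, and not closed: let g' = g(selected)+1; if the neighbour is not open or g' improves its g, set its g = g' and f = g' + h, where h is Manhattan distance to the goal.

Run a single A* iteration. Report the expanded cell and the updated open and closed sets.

step 1: expand (4,0) (f=6, h=2) → closed; open now [(0,1) g=1 f=8, (1,2) g=1 f=8, (3,1) g=4 f=8, (4,1) g=5 f=8, (5,0) g=5 f=6]

expanded=(4,0); open=[(0,1) g=1 f=8, (1,2) g=1 f=8, (3,1) g=4 f=8, (4,1) g=5 f=8, (5,0) g=5 f=6]; closed=[(1,0), (1,1), (2,0), (3,0), (4,0)]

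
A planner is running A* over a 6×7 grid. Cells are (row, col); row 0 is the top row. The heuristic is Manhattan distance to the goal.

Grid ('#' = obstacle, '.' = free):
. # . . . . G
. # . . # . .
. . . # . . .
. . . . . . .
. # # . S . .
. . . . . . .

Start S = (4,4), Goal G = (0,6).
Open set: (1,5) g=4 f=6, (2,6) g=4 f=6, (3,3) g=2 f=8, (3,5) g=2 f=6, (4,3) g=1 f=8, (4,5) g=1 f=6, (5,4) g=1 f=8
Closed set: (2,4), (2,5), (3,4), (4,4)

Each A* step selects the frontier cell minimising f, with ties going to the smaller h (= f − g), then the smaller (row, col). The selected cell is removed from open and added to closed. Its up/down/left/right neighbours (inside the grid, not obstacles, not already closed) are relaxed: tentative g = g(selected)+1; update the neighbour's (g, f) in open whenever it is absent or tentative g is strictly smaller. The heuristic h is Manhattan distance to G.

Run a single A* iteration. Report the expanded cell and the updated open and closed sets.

step 1: expand (1,5) (f=6, h=2) → closed; open now [(0,5) g=5 f=6, (1,6) g=5 f=6, (2,6) g=4 f=6, (3,3) g=2 f=8, (3,5) g=2 f=6, (4,3) g=1 f=8, (4,5) g=1 f=6, (5,4) g=1 f=8]

expanded=(1,5); open=[(0,5) g=5 f=6, (1,6) g=5 f=6, (2,6) g=4 f=6, (3,3) g=2 f=8, (3,5) g=2 f=6, (4,3) g=1 f=8, (4,5) g=1 f=6, (5,4) g=1 f=8]; closed=[(1,5), (2,4), (2,5), (3,4), (4,4)]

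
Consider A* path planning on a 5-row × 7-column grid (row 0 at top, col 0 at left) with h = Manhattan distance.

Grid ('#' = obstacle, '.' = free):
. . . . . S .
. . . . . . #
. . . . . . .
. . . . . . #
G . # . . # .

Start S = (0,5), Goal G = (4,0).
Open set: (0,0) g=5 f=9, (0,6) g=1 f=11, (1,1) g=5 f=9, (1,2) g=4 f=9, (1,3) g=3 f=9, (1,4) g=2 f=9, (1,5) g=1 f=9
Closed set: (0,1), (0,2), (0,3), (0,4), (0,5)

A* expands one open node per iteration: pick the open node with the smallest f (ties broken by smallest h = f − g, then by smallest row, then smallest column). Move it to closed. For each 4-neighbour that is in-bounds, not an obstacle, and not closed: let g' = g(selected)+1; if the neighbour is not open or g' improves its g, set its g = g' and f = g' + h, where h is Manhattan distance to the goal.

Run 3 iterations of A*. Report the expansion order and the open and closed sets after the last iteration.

order=[(0,0) → (1,0) → (2,0)]; open=[(0,6) g=1 f=11, (1,1) g=5 f=9, (1,2) g=4 f=9, (1,3) g=3 f=9, (1,4) g=2 f=9, (1,5) g=1 f=9, (2,1) g=8 f=11, (3,0) g=8 f=9]; closed=[(0,0), (0,1), (0,2), (0,3), (0,4), (0,5), (1,0), (2,0)]

step 1: expand (0,0) (f=9, h=4) → closed; open now [(0,6) g=1 f=11, (1,0) g=6 f=9, (1,1) g=5 f=9, (1,2) g=4 f=9, (1,3) g=3 f=9, (1,4) g=2 f=9, (1,5) g=1 f=9]
step 2: expand (1,0) (f=9, h=3) → closed; open now [(0,6) g=1 f=11, (1,1) g=5 f=9, (1,2) g=4 f=9, (1,3) g=3 f=9, (1,4) g=2 f=9, (1,5) g=1 f=9, (2,0) g=7 f=9]
step 3: expand (2,0) (f=9, h=2) → closed; open now [(0,6) g=1 f=11, (1,1) g=5 f=9, (1,2) g=4 f=9, (1,3) g=3 f=9, (1,4) g=2 f=9, (1,5) g=1 f=9, (2,1) g=8 f=11, (3,0) g=8 f=9]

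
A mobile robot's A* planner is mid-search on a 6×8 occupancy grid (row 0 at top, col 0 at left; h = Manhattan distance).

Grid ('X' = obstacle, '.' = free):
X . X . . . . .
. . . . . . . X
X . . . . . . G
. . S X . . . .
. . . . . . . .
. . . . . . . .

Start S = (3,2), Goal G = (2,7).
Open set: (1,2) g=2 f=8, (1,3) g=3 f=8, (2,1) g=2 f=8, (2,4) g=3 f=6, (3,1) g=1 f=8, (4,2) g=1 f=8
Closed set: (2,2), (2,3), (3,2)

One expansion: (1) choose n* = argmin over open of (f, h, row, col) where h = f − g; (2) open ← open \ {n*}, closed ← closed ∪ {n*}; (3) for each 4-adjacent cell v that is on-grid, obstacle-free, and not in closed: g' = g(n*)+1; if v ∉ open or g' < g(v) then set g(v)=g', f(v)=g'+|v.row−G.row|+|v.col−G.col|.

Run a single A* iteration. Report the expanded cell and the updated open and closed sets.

expanded=(2,4); open=[(1,2) g=2 f=8, (1,3) g=3 f=8, (1,4) g=4 f=8, (2,1) g=2 f=8, (2,5) g=4 f=6, (3,1) g=1 f=8, (3,4) g=4 f=8, (4,2) g=1 f=8]; closed=[(2,2), (2,3), (2,4), (3,2)]

step 1: expand (2,4) (f=6, h=3) → closed; open now [(1,2) g=2 f=8, (1,3) g=3 f=8, (1,4) g=4 f=8, (2,1) g=2 f=8, (2,5) g=4 f=6, (3,1) g=1 f=8, (3,4) g=4 f=8, (4,2) g=1 f=8]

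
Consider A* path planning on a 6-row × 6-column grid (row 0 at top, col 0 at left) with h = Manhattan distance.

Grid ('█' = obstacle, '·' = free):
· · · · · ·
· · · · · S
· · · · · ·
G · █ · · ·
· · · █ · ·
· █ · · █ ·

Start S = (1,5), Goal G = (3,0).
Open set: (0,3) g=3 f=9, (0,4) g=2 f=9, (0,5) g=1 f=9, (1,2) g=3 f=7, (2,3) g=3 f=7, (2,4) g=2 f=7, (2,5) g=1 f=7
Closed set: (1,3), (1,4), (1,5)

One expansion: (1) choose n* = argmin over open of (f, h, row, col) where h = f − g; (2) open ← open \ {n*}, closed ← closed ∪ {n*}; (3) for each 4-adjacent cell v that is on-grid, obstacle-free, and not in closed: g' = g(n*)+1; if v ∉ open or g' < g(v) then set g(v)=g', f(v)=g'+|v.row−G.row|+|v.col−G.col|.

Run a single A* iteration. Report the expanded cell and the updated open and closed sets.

expanded=(1,2); open=[(0,2) g=4 f=9, (0,3) g=3 f=9, (0,4) g=2 f=9, (0,5) g=1 f=9, (1,1) g=4 f=7, (2,2) g=4 f=7, (2,3) g=3 f=7, (2,4) g=2 f=7, (2,5) g=1 f=7]; closed=[(1,2), (1,3), (1,4), (1,5)]

step 1: expand (1,2) (f=7, h=4) → closed; open now [(0,2) g=4 f=9, (0,3) g=3 f=9, (0,4) g=2 f=9, (0,5) g=1 f=9, (1,1) g=4 f=7, (2,2) g=4 f=7, (2,3) g=3 f=7, (2,4) g=2 f=7, (2,5) g=1 f=7]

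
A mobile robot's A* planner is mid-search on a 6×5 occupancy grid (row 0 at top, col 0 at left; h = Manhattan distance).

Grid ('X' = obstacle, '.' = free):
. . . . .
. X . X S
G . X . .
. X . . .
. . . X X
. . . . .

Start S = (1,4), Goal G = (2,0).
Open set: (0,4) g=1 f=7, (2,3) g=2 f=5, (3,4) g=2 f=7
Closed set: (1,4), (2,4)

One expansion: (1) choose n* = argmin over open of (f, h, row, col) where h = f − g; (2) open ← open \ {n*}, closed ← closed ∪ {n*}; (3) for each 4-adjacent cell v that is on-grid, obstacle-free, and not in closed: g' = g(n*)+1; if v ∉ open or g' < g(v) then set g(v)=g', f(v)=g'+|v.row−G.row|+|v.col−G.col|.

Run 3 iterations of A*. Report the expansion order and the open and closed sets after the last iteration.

order=[(2,3) → (3,3) → (3,2)]; open=[(0,4) g=1 f=7, (3,4) g=2 f=7, (4,2) g=5 f=9]; closed=[(1,4), (2,3), (2,4), (3,2), (3,3)]

step 1: expand (2,3) (f=5, h=3) → closed; open now [(0,4) g=1 f=7, (3,3) g=3 f=7, (3,4) g=2 f=7]
step 2: expand (3,3) (f=7, h=4) → closed; open now [(0,4) g=1 f=7, (3,2) g=4 f=7, (3,4) g=2 f=7]
step 3: expand (3,2) (f=7, h=3) → closed; open now [(0,4) g=1 f=7, (3,4) g=2 f=7, (4,2) g=5 f=9]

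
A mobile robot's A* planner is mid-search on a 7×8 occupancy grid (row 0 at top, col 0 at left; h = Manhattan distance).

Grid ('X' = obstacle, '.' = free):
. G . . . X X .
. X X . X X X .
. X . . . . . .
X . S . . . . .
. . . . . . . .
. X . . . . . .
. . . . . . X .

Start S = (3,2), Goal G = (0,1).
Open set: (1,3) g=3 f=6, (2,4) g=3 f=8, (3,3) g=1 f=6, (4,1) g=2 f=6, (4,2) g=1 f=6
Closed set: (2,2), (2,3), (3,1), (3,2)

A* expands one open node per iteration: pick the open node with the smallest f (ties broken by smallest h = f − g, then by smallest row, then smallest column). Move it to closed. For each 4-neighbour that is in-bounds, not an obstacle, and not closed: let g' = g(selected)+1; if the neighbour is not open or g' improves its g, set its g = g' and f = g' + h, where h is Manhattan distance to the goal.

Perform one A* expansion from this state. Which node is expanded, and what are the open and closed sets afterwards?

expanded=(1,3); open=[(0,3) g=4 f=6, (2,4) g=3 f=8, (3,3) g=1 f=6, (4,1) g=2 f=6, (4,2) g=1 f=6]; closed=[(1,3), (2,2), (2,3), (3,1), (3,2)]

step 1: expand (1,3) (f=6, h=3) → closed; open now [(0,3) g=4 f=6, (2,4) g=3 f=8, (3,3) g=1 f=6, (4,1) g=2 f=6, (4,2) g=1 f=6]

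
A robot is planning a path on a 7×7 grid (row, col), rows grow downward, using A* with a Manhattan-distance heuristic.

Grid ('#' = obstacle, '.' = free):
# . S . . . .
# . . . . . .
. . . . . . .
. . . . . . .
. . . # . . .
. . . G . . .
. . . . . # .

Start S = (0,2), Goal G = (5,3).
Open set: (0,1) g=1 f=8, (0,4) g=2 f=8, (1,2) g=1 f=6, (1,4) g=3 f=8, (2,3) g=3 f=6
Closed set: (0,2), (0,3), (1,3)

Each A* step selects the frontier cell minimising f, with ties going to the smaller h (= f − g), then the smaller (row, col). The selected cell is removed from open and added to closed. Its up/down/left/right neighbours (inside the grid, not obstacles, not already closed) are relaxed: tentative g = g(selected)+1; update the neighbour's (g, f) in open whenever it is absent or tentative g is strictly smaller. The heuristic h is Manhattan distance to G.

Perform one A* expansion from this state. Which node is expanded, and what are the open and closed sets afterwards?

expanded=(2,3); open=[(0,1) g=1 f=8, (0,4) g=2 f=8, (1,2) g=1 f=6, (1,4) g=3 f=8, (2,2) g=4 f=8, (2,4) g=4 f=8, (3,3) g=4 f=6]; closed=[(0,2), (0,3), (1,3), (2,3)]

step 1: expand (2,3) (f=6, h=3) → closed; open now [(0,1) g=1 f=8, (0,4) g=2 f=8, (1,2) g=1 f=6, (1,4) g=3 f=8, (2,2) g=4 f=8, (2,4) g=4 f=8, (3,3) g=4 f=6]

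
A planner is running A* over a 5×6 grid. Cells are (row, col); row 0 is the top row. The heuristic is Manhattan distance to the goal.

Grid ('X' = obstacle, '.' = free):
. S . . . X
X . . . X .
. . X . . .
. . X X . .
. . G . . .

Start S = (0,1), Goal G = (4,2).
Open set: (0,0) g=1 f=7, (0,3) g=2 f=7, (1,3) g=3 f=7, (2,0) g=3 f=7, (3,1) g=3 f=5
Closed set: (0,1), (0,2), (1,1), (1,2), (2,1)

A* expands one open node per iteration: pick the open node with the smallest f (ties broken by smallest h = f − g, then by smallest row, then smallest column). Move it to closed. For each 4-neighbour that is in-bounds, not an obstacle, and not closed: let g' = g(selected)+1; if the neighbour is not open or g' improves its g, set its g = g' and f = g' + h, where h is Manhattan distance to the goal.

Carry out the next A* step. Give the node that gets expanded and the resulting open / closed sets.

step 1: expand (3,1) (f=5, h=2) → closed; open now [(0,0) g=1 f=7, (0,3) g=2 f=7, (1,3) g=3 f=7, (2,0) g=3 f=7, (3,0) g=4 f=7, (4,1) g=4 f=5]

expanded=(3,1); open=[(0,0) g=1 f=7, (0,3) g=2 f=7, (1,3) g=3 f=7, (2,0) g=3 f=7, (3,0) g=4 f=7, (4,1) g=4 f=5]; closed=[(0,1), (0,2), (1,1), (1,2), (2,1), (3,1)]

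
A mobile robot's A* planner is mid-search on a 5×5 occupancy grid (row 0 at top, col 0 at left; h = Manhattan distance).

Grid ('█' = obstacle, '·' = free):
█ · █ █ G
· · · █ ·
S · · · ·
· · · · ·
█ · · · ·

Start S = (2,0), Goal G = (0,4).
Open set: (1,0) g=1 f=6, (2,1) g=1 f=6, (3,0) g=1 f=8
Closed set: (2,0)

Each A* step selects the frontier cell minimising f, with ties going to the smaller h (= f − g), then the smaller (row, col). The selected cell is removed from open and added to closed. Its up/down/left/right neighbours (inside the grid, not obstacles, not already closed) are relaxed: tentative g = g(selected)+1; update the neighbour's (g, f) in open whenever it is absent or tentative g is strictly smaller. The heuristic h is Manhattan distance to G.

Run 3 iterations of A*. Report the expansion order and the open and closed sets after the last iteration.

order=[(1,0) → (1,1) → (0,1)]; open=[(1,2) g=3 f=6, (2,1) g=1 f=6, (3,0) g=1 f=8]; closed=[(0,1), (1,0), (1,1), (2,0)]

step 1: expand (1,0) (f=6, h=5) → closed; open now [(1,1) g=2 f=6, (2,1) g=1 f=6, (3,0) g=1 f=8]
step 2: expand (1,1) (f=6, h=4) → closed; open now [(0,1) g=3 f=6, (1,2) g=3 f=6, (2,1) g=1 f=6, (3,0) g=1 f=8]
step 3: expand (0,1) (f=6, h=3) → closed; open now [(1,2) g=3 f=6, (2,1) g=1 f=6, (3,0) g=1 f=8]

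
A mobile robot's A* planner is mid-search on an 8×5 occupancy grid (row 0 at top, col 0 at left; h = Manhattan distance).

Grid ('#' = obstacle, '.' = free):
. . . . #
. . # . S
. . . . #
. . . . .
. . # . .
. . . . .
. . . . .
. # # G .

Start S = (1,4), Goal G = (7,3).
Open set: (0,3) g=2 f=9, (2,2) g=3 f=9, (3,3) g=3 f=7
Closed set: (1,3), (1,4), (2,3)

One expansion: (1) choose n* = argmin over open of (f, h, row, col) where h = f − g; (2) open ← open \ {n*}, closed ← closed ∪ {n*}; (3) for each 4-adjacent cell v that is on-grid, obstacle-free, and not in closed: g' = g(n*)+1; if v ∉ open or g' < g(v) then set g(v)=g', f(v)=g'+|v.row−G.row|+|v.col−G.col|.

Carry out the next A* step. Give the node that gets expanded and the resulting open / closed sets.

step 1: expand (3,3) (f=7, h=4) → closed; open now [(0,3) g=2 f=9, (2,2) g=3 f=9, (3,2) g=4 f=9, (3,4) g=4 f=9, (4,3) g=4 f=7]

expanded=(3,3); open=[(0,3) g=2 f=9, (2,2) g=3 f=9, (3,2) g=4 f=9, (3,4) g=4 f=9, (4,3) g=4 f=7]; closed=[(1,3), (1,4), (2,3), (3,3)]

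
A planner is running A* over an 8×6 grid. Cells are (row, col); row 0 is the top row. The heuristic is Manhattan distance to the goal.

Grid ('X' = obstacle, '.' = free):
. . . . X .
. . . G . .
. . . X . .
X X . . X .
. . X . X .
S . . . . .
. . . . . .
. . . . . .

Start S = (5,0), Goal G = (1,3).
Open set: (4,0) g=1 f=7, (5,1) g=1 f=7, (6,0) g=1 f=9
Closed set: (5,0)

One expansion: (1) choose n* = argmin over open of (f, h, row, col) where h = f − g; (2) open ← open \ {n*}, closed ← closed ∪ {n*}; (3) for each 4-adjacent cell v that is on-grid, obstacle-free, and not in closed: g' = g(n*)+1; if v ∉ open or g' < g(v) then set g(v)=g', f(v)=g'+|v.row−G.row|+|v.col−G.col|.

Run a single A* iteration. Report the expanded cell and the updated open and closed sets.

step 1: expand (4,0) (f=7, h=6) → closed; open now [(4,1) g=2 f=7, (5,1) g=1 f=7, (6,0) g=1 f=9]

expanded=(4,0); open=[(4,1) g=2 f=7, (5,1) g=1 f=7, (6,0) g=1 f=9]; closed=[(4,0), (5,0)]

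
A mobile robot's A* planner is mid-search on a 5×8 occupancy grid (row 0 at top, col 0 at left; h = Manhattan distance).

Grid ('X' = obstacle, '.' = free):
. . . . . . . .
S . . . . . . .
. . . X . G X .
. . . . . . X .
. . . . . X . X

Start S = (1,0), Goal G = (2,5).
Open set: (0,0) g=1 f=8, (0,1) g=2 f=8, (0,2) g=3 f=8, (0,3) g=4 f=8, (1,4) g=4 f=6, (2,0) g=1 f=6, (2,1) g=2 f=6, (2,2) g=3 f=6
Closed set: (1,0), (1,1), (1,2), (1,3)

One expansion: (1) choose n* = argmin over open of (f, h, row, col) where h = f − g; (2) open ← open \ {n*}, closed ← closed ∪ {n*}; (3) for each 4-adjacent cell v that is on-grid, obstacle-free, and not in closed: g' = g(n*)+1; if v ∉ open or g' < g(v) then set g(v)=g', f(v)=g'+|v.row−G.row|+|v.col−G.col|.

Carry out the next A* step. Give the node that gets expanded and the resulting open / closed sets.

expanded=(1,4); open=[(0,0) g=1 f=8, (0,1) g=2 f=8, (0,2) g=3 f=8, (0,3) g=4 f=8, (0,4) g=5 f=8, (1,5) g=5 f=6, (2,0) g=1 f=6, (2,1) g=2 f=6, (2,2) g=3 f=6, (2,4) g=5 f=6]; closed=[(1,0), (1,1), (1,2), (1,3), (1,4)]

step 1: expand (1,4) (f=6, h=2) → closed; open now [(0,0) g=1 f=8, (0,1) g=2 f=8, (0,2) g=3 f=8, (0,3) g=4 f=8, (0,4) g=5 f=8, (1,5) g=5 f=6, (2,0) g=1 f=6, (2,1) g=2 f=6, (2,2) g=3 f=6, (2,4) g=5 f=6]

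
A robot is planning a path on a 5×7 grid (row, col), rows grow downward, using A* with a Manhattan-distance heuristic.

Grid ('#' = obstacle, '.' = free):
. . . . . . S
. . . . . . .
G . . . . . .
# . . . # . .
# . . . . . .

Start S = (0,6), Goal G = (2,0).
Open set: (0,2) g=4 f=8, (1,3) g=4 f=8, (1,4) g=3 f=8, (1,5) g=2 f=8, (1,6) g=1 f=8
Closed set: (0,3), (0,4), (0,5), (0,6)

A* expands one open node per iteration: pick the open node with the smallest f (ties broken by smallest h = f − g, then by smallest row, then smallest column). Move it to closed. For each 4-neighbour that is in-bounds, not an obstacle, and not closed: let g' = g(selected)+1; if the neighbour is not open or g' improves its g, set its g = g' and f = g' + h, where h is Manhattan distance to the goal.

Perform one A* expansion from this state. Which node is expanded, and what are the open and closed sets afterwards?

expanded=(0,2); open=[(0,1) g=5 f=8, (1,2) g=5 f=8, (1,3) g=4 f=8, (1,4) g=3 f=8, (1,5) g=2 f=8, (1,6) g=1 f=8]; closed=[(0,2), (0,3), (0,4), (0,5), (0,6)]

step 1: expand (0,2) (f=8, h=4) → closed; open now [(0,1) g=5 f=8, (1,2) g=5 f=8, (1,3) g=4 f=8, (1,4) g=3 f=8, (1,5) g=2 f=8, (1,6) g=1 f=8]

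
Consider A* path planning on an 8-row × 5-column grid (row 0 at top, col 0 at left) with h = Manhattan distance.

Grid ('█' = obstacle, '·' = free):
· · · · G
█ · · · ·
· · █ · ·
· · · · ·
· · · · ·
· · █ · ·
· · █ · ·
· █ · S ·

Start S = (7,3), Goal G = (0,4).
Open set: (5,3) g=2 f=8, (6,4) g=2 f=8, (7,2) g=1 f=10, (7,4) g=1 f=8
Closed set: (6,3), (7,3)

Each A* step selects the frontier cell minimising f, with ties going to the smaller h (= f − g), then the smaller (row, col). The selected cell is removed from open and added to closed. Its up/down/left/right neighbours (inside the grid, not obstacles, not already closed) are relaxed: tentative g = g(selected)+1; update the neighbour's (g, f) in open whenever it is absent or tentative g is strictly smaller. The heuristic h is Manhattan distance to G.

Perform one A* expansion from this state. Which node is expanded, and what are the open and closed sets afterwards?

step 1: expand (5,3) (f=8, h=6) → closed; open now [(4,3) g=3 f=8, (5,4) g=3 f=8, (6,4) g=2 f=8, (7,2) g=1 f=10, (7,4) g=1 f=8]

expanded=(5,3); open=[(4,3) g=3 f=8, (5,4) g=3 f=8, (6,4) g=2 f=8, (7,2) g=1 f=10, (7,4) g=1 f=8]; closed=[(5,3), (6,3), (7,3)]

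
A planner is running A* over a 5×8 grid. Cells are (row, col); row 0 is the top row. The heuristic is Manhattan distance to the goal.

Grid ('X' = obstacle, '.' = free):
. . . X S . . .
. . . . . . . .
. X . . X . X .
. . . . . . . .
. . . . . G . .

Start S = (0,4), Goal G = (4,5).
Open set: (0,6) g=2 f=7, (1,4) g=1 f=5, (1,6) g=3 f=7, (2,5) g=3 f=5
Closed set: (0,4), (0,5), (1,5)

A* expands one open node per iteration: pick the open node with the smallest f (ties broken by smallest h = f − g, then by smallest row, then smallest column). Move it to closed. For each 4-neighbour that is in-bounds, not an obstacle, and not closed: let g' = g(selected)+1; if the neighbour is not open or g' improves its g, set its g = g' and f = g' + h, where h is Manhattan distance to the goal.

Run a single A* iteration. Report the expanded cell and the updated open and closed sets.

expanded=(2,5); open=[(0,6) g=2 f=7, (1,4) g=1 f=5, (1,6) g=3 f=7, (3,5) g=4 f=5]; closed=[(0,4), (0,5), (1,5), (2,5)]

step 1: expand (2,5) (f=5, h=2) → closed; open now [(0,6) g=2 f=7, (1,4) g=1 f=5, (1,6) g=3 f=7, (3,5) g=4 f=5]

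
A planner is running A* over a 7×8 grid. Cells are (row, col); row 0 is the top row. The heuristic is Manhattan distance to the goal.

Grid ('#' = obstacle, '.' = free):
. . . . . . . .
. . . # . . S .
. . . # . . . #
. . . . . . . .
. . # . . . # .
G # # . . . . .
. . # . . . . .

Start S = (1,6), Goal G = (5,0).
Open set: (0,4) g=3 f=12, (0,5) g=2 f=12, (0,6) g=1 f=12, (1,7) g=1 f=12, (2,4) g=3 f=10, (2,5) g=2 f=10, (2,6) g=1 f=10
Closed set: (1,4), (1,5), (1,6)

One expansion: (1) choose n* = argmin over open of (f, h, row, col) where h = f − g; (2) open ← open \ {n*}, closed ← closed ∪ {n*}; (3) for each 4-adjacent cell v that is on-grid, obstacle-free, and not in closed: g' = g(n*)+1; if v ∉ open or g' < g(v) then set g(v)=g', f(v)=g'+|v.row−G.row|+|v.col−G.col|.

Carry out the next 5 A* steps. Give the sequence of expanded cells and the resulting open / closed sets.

step 1: expand (2,4) (f=10, h=7) → closed; open now [(0,4) g=3 f=12, (0,5) g=2 f=12, (0,6) g=1 f=12, (1,7) g=1 f=12, (2,5) g=2 f=10, (2,6) g=1 f=10, (3,4) g=4 f=10]
step 2: expand (3,4) (f=10, h=6) → closed; open now [(0,4) g=3 f=12, (0,5) g=2 f=12, (0,6) g=1 f=12, (1,7) g=1 f=12, (2,5) g=2 f=10, (2,6) g=1 f=10, (3,3) g=5 f=10, (3,5) g=5 f=12, (4,4) g=5 f=10]
step 3: expand (3,3) (f=10, h=5) → closed; open now [(0,4) g=3 f=12, (0,5) g=2 f=12, (0,6) g=1 f=12, (1,7) g=1 f=12, (2,5) g=2 f=10, (2,6) g=1 f=10, (3,2) g=6 f=10, (3,5) g=5 f=12, (4,3) g=6 f=10, (4,4) g=5 f=10]
step 4: expand (3,2) (f=10, h=4) → closed; open now [(0,4) g=3 f=12, (0,5) g=2 f=12, (0,6) g=1 f=12, (1,7) g=1 f=12, (2,2) g=7 f=12, (2,5) g=2 f=10, (2,6) g=1 f=10, (3,1) g=7 f=10, (3,5) g=5 f=12, (4,3) g=6 f=10, (4,4) g=5 f=10]
step 5: expand (3,1) (f=10, h=3) → closed; open now [(0,4) g=3 f=12, (0,5) g=2 f=12, (0,6) g=1 f=12, (1,7) g=1 f=12, (2,1) g=8 f=12, (2,2) g=7 f=12, (2,5) g=2 f=10, (2,6) g=1 f=10, (3,0) g=8 f=10, (3,5) g=5 f=12, (4,1) g=8 f=10, (4,3) g=6 f=10, (4,4) g=5 f=10]

order=[(2,4) → (3,4) → (3,3) → (3,2) → (3,1)]; open=[(0,4) g=3 f=12, (0,5) g=2 f=12, (0,6) g=1 f=12, (1,7) g=1 f=12, (2,1) g=8 f=12, (2,2) g=7 f=12, (2,5) g=2 f=10, (2,6) g=1 f=10, (3,0) g=8 f=10, (3,5) g=5 f=12, (4,1) g=8 f=10, (4,3) g=6 f=10, (4,4) g=5 f=10]; closed=[(1,4), (1,5), (1,6), (2,4), (3,1), (3,2), (3,3), (3,4)]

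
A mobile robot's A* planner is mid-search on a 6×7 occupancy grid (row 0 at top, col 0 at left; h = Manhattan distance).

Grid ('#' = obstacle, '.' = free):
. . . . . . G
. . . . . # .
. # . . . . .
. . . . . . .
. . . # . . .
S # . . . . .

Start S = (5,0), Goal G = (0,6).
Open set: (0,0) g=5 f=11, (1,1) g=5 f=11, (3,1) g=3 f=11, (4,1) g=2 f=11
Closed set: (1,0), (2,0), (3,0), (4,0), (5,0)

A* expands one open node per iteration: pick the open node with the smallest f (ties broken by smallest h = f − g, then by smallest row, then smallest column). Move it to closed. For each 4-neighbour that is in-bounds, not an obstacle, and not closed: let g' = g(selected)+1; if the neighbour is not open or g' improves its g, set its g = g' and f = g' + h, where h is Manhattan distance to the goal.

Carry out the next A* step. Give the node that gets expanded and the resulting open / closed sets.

step 1: expand (0,0) (f=11, h=6) → closed; open now [(0,1) g=6 f=11, (1,1) g=5 f=11, (3,1) g=3 f=11, (4,1) g=2 f=11]

expanded=(0,0); open=[(0,1) g=6 f=11, (1,1) g=5 f=11, (3,1) g=3 f=11, (4,1) g=2 f=11]; closed=[(0,0), (1,0), (2,0), (3,0), (4,0), (5,0)]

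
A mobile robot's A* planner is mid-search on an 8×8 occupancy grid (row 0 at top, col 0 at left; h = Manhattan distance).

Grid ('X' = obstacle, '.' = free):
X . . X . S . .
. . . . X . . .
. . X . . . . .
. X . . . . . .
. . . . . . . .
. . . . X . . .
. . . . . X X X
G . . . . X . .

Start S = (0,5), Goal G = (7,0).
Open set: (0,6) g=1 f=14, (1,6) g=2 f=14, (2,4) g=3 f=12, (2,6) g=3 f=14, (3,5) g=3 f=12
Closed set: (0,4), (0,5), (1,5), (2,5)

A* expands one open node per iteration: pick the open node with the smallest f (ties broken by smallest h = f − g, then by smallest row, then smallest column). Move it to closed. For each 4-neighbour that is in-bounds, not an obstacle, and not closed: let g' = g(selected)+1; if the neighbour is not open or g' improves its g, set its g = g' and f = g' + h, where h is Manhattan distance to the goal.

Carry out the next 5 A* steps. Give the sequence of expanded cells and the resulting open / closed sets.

order=[(2,4) → (2,3) → (3,3) → (3,2) → (4,2)]; open=[(0,6) g=1 f=14, (1,3) g=5 f=14, (1,6) g=2 f=14, (2,6) g=3 f=14, (3,4) g=4 f=12, (3,5) g=3 f=12, (4,1) g=8 f=12, (4,3) g=6 f=12, (5,2) g=8 f=12]; closed=[(0,4), (0,5), (1,5), (2,3), (2,4), (2,5), (3,2), (3,3), (4,2)]

step 1: expand (2,4) (f=12, h=9) → closed; open now [(0,6) g=1 f=14, (1,6) g=2 f=14, (2,3) g=4 f=12, (2,6) g=3 f=14, (3,4) g=4 f=12, (3,5) g=3 f=12]
step 2: expand (2,3) (f=12, h=8) → closed; open now [(0,6) g=1 f=14, (1,3) g=5 f=14, (1,6) g=2 f=14, (2,6) g=3 f=14, (3,3) g=5 f=12, (3,4) g=4 f=12, (3,5) g=3 f=12]
step 3: expand (3,3) (f=12, h=7) → closed; open now [(0,6) g=1 f=14, (1,3) g=5 f=14, (1,6) g=2 f=14, (2,6) g=3 f=14, (3,2) g=6 f=12, (3,4) g=4 f=12, (3,5) g=3 f=12, (4,3) g=6 f=12]
step 4: expand (3,2) (f=12, h=6) → closed; open now [(0,6) g=1 f=14, (1,3) g=5 f=14, (1,6) g=2 f=14, (2,6) g=3 f=14, (3,4) g=4 f=12, (3,5) g=3 f=12, (4,2) g=7 f=12, (4,3) g=6 f=12]
step 5: expand (4,2) (f=12, h=5) → closed; open now [(0,6) g=1 f=14, (1,3) g=5 f=14, (1,6) g=2 f=14, (2,6) g=3 f=14, (3,4) g=4 f=12, (3,5) g=3 f=12, (4,1) g=8 f=12, (4,3) g=6 f=12, (5,2) g=8 f=12]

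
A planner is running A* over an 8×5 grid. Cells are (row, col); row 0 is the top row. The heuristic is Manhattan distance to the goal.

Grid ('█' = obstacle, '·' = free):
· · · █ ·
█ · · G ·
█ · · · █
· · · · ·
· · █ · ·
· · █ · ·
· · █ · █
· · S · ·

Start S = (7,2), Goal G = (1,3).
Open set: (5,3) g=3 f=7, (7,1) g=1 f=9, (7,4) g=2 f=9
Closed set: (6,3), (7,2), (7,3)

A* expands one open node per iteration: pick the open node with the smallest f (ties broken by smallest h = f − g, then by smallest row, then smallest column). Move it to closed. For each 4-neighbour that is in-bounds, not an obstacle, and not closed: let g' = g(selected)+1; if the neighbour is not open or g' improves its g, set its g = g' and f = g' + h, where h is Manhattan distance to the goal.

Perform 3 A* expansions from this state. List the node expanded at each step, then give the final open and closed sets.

step 1: expand (5,3) (f=7, h=4) → closed; open now [(4,3) g=4 f=7, (5,4) g=4 f=9, (7,1) g=1 f=9, (7,4) g=2 f=9]
step 2: expand (4,3) (f=7, h=3) → closed; open now [(3,3) g=5 f=7, (4,4) g=5 f=9, (5,4) g=4 f=9, (7,1) g=1 f=9, (7,4) g=2 f=9]
step 3: expand (3,3) (f=7, h=2) → closed; open now [(2,3) g=6 f=7, (3,2) g=6 f=9, (3,4) g=6 f=9, (4,4) g=5 f=9, (5,4) g=4 f=9, (7,1) g=1 f=9, (7,4) g=2 f=9]

order=[(5,3) → (4,3) → (3,3)]; open=[(2,3) g=6 f=7, (3,2) g=6 f=9, (3,4) g=6 f=9, (4,4) g=5 f=9, (5,4) g=4 f=9, (7,1) g=1 f=9, (7,4) g=2 f=9]; closed=[(3,3), (4,3), (5,3), (6,3), (7,2), (7,3)]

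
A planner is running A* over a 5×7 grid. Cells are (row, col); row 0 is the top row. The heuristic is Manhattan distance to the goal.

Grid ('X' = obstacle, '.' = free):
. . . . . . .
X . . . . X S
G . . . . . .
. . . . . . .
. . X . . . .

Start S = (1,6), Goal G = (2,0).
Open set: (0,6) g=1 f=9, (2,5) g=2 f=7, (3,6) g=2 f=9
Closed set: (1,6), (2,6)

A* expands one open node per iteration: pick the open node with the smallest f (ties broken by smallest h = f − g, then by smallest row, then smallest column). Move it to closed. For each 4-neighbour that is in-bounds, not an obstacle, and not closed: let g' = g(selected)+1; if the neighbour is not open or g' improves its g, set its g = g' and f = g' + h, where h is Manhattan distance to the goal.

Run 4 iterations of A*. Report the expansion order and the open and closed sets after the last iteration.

step 1: expand (2,5) (f=7, h=5) → closed; open now [(0,6) g=1 f=9, (2,4) g=3 f=7, (3,5) g=3 f=9, (3,6) g=2 f=9]
step 2: expand (2,4) (f=7, h=4) → closed; open now [(0,6) g=1 f=9, (1,4) g=4 f=9, (2,3) g=4 f=7, (3,4) g=4 f=9, (3,5) g=3 f=9, (3,6) g=2 f=9]
step 3: expand (2,3) (f=7, h=3) → closed; open now [(0,6) g=1 f=9, (1,3) g=5 f=9, (1,4) g=4 f=9, (2,2) g=5 f=7, (3,3) g=5 f=9, (3,4) g=4 f=9, (3,5) g=3 f=9, (3,6) g=2 f=9]
step 4: expand (2,2) (f=7, h=2) → closed; open now [(0,6) g=1 f=9, (1,2) g=6 f=9, (1,3) g=5 f=9, (1,4) g=4 f=9, (2,1) g=6 f=7, (3,2) g=6 f=9, (3,3) g=5 f=9, (3,4) g=4 f=9, (3,5) g=3 f=9, (3,6) g=2 f=9]

order=[(2,5) → (2,4) → (2,3) → (2,2)]; open=[(0,6) g=1 f=9, (1,2) g=6 f=9, (1,3) g=5 f=9, (1,4) g=4 f=9, (2,1) g=6 f=7, (3,2) g=6 f=9, (3,3) g=5 f=9, (3,4) g=4 f=9, (3,5) g=3 f=9, (3,6) g=2 f=9]; closed=[(1,6), (2,2), (2,3), (2,4), (2,5), (2,6)]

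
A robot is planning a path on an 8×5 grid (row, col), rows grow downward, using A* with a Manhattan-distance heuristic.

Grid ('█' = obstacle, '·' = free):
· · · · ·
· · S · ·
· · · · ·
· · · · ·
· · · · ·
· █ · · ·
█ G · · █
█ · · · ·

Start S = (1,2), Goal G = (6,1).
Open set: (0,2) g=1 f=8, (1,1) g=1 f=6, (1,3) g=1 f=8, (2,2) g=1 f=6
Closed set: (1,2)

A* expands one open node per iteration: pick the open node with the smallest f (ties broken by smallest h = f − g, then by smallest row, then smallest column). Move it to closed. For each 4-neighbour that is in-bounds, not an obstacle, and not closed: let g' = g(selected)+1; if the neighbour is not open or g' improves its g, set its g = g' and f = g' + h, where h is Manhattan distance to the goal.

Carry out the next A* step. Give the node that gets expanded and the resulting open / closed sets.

step 1: expand (1,1) (f=6, h=5) → closed; open now [(0,1) g=2 f=8, (0,2) g=1 f=8, (1,0) g=2 f=8, (1,3) g=1 f=8, (2,1) g=2 f=6, (2,2) g=1 f=6]

expanded=(1,1); open=[(0,1) g=2 f=8, (0,2) g=1 f=8, (1,0) g=2 f=8, (1,3) g=1 f=8, (2,1) g=2 f=6, (2,2) g=1 f=6]; closed=[(1,1), (1,2)]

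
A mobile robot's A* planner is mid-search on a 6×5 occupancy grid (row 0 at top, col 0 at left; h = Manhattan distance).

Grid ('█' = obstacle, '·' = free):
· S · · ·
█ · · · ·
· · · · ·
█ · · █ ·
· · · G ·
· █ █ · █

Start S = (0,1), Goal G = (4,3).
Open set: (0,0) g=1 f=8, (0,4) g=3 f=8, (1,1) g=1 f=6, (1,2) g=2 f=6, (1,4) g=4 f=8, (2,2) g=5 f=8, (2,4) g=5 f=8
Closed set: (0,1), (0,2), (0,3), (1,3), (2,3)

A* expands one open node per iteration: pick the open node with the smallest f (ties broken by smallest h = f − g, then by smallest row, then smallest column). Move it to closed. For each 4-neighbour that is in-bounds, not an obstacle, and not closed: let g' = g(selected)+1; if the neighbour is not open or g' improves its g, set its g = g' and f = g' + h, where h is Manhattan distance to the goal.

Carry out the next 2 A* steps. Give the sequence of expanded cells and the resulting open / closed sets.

step 1: expand (1,2) (f=6, h=4) → closed; open now [(0,0) g=1 f=8, (0,4) g=3 f=8, (1,1) g=1 f=6, (1,4) g=4 f=8, (2,2) g=3 f=6, (2,4) g=5 f=8]
step 2: expand (2,2) (f=6, h=3) → closed; open now [(0,0) g=1 f=8, (0,4) g=3 f=8, (1,1) g=1 f=6, (1,4) g=4 f=8, (2,1) g=4 f=8, (2,4) g=5 f=8, (3,2) g=4 f=6]

order=[(1,2) → (2,2)]; open=[(0,0) g=1 f=8, (0,4) g=3 f=8, (1,1) g=1 f=6, (1,4) g=4 f=8, (2,1) g=4 f=8, (2,4) g=5 f=8, (3,2) g=4 f=6]; closed=[(0,1), (0,2), (0,3), (1,2), (1,3), (2,2), (2,3)]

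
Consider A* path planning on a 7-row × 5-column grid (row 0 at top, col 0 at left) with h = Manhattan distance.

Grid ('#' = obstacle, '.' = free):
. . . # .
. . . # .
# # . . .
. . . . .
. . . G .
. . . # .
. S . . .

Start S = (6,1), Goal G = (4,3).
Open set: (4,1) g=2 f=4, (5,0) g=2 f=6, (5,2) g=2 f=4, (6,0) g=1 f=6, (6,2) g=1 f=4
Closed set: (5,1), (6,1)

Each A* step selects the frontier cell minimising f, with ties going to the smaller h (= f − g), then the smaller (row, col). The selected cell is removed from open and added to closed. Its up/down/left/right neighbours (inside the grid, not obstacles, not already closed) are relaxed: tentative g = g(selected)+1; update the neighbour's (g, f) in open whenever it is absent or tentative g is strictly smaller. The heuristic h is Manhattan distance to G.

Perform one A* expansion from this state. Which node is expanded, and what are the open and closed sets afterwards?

step 1: expand (4,1) (f=4, h=2) → closed; open now [(3,1) g=3 f=6, (4,0) g=3 f=6, (4,2) g=3 f=4, (5,0) g=2 f=6, (5,2) g=2 f=4, (6,0) g=1 f=6, (6,2) g=1 f=4]

expanded=(4,1); open=[(3,1) g=3 f=6, (4,0) g=3 f=6, (4,2) g=3 f=4, (5,0) g=2 f=6, (5,2) g=2 f=4, (6,0) g=1 f=6, (6,2) g=1 f=4]; closed=[(4,1), (5,1), (6,1)]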